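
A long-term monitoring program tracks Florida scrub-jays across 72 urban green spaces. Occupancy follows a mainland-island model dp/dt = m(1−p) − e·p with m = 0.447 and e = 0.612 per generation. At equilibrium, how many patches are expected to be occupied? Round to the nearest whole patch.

p* = m/(m+e) = 0.447/1.0590 = 0.4221.
Expected occupied patches = N × p* = 72 × 0.4221 = 30.39 ≈ 30.

30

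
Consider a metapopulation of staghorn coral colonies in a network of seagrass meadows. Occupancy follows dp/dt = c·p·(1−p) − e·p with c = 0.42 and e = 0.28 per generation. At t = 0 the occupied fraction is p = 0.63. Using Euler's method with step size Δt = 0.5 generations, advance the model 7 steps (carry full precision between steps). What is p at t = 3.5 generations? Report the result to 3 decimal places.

Update rule: p ← p + [c·p·(1−p) − e·p]·Δt with Δt = 0.5.
  1  |  dp/dt·Δt = -0.039249  |  p_1 = 0.590751
  2  |  dp/dt·Δt = -0.031935  |  p_2 = 0.558816
  3  |  dp/dt·Δt = -0.026461  |  p_3 = 0.532356
  4  |  dp/dt·Δt = -0.022250  |  p_4 = 0.510106
  5  |  dp/dt·Δt = -0.018936  |  p_5 = 0.491170
  6  |  dp/dt·Δt = -0.016280  |  p_6 = 0.474890
  7  |  dp/dt·Δt = -0.014117  |  p_7 = 0.460773

0.461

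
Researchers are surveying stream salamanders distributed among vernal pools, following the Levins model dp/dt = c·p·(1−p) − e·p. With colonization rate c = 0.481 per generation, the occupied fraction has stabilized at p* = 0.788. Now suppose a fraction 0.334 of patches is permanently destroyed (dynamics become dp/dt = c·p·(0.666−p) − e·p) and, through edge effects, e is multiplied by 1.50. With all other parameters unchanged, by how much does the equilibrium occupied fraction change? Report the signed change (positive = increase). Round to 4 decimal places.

Balance c(1−p*) = e gives e = 0.481×(1 − 0.78800) = 0.10197.
New p* = 0.666 − e/c = 0.666 − 0.15296/0.48100 = 0.34800.
Δp* = 0.34800 − 0.78800 = -0.44000.

-0.4400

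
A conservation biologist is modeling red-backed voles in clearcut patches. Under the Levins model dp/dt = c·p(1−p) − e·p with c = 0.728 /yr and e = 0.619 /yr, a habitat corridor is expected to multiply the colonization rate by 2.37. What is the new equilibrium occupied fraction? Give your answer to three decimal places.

Before: p* = 1 − 0.619/0.728 = 0.1497.
After the change, c = 1.72536, e = 0.619, so p* = 1 − 0.619/1.72536 = 0.6412.

0.641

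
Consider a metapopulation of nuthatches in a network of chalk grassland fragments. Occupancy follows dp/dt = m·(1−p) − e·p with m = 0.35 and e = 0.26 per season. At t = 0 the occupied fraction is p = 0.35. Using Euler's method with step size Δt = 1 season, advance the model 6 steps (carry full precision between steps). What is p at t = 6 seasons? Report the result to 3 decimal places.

0.573

Update rule: p ← p + [m·(1−p) − e·p]·Δt with Δt = 1.
step 1: Δp = +0.13650, p = 0.48650
step 2: Δp = +0.05324, p = 0.53973
step 3: Δp = +0.02076, p = 0.56050
step 4: Δp = +0.00810, p = 0.56859
step 5: Δp = +0.00316, p = 0.57175
step 6: Δp = +0.00123, p = 0.57298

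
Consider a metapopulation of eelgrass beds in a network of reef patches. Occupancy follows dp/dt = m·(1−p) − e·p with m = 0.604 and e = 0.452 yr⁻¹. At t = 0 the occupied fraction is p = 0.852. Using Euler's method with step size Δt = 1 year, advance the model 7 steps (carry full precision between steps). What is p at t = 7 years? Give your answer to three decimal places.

0.572

Update rule: p ← p + [m·(1−p) − e·p]·Δt with Δt = 1.
t = 1: p = 0.85200 + (-0.29571) = 0.55629
t = 2: p = 0.55629 + (+0.01656) = 0.57285
t = 3: p = 0.57285 + (-0.00093) = 0.57192
t = 4: p = 0.57192 + (+0.00005) = 0.57197
t = 5: p = 0.57197 + (-0.00000) = 0.57197
t = 6: p = 0.57197 + (+0.00000) = 0.57197
t = 7: p = 0.57197 + (-0.00000) = 0.57197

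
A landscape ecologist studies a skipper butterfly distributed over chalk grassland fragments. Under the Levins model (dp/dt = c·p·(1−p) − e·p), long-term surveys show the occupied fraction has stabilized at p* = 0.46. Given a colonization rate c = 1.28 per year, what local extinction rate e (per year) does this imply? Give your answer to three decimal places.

At equilibrium c(1−p*) = e.
e = 1.28 × (1 − 0.46) = 1.28 × 0.5400 = 0.6912.

0.691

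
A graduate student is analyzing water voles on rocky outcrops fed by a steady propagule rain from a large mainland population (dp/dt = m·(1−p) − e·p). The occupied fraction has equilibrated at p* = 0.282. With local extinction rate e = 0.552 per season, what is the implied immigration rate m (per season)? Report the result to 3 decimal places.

0.217

At equilibrium m(1−p*) = e·p*, so m = e·p*/(1−p*).
m = 0.552 × 0.282 / 0.7180 = 0.1557/0.7180 = 0.2168.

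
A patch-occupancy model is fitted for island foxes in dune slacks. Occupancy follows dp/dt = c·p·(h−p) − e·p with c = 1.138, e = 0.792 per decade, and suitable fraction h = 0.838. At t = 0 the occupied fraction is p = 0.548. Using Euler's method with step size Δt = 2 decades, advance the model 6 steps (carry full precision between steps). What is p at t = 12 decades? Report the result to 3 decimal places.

Update rule: p ← p + [c·p·(h−p) − e·p]·Δt with Δt = 2.
t = 2: p = 0.54800 + (-0.50633) = 0.04167
t = 4: p = 0.04167 + (+0.00952) = 0.05119
t = 6: p = 0.05119 + (+0.01058) = 0.06177
t = 8: p = 0.06177 + (+0.01129) = 0.07306
t = 10: p = 0.07306 + (+0.01147) = 0.08453
t = 12: p = 0.08453 + (+0.01106) = 0.09560

0.096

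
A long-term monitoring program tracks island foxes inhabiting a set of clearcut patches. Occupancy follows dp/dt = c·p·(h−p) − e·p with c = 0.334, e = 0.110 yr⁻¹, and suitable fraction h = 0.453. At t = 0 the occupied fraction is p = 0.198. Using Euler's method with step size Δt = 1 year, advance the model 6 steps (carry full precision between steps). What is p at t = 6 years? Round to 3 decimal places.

0.174

Update rule: p ← p + [c·p·(h−p) − e·p]·Δt with Δt = 1.
step 1: Δp = -0.00492, p = 0.19308
step 2: Δp = -0.00448, p = 0.18861
step 3: Δp = -0.00409, p = 0.18452
step 4: Δp = -0.00375, p = 0.18076
step 5: Δp = -0.00345, p = 0.17732
step 6: Δp = -0.00318, p = 0.17414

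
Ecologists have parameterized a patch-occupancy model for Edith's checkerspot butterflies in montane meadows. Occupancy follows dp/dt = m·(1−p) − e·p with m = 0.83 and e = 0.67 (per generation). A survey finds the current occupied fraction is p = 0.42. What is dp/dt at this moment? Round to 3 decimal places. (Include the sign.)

0.200

Colonization term: m·(1−p) = 0.83×0.5800 = 0.48140.
Extinction term: e·p = 0.28140.
dp/dt = 0.48140 − 0.28140 = 0.20000.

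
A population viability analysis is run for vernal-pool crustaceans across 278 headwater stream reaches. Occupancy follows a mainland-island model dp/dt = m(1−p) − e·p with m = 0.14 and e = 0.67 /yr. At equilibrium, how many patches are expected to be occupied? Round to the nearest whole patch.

p* = m/(m+e) = 0.14/0.8100 = 0.1728.
Expected occupied patches = N × p* = 278 × 0.1728 = 48.05 ≈ 48.

48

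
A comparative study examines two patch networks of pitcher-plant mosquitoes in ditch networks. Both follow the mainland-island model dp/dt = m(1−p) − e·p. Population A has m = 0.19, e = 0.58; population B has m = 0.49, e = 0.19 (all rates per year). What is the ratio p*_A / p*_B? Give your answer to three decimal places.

0.342

A: p*_A = m/(m+e) = 0.19/0.7700 = 0.2468.
B: p*_B = 0.49/0.6800 = 0.7206.
p*_A / p*_B = 0.2468/0.7206 = 0.3424.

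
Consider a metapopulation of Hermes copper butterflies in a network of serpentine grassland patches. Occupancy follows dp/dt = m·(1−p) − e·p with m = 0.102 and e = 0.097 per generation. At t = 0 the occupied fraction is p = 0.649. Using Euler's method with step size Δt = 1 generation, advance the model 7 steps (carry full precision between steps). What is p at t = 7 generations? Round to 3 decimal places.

Update rule: p ← p + [m·(1−p) − e·p]·Δt with Δt = 1.
  1  |  dp/dt·Δt = -0.027151  |  p_1 = 0.621849
  2  |  dp/dt·Δt = -0.021748  |  p_2 = 0.600101
  3  |  dp/dt·Δt = -0.017420  |  p_3 = 0.582681
  4  |  dp/dt·Δt = -0.013954  |  p_4 = 0.568727
  5  |  dp/dt·Δt = -0.011177  |  p_5 = 0.557551
  6  |  dp/dt·Δt = -0.008953  |  p_6 = 0.548598
  7  |  dp/dt·Δt = -0.007171  |  p_7 = 0.541427

0.541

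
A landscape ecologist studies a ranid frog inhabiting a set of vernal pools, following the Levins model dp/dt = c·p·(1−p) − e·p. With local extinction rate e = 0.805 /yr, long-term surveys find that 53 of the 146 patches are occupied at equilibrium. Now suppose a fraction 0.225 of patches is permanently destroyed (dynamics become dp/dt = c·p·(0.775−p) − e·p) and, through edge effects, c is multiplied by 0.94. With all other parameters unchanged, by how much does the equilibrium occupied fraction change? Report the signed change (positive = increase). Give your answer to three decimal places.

-0.266

Observed p* = 53/146 = 0.36301.
Balance c(1−p*) = e gives c = e/(1 − 0.36301) = 0.805/0.63699 = 1.26376.
New p* = 0.775 − e/c = 0.775 − 0.80500/1.18793 = 0.09735.
Δp* = 0.09735 − 0.36301 = -0.26566.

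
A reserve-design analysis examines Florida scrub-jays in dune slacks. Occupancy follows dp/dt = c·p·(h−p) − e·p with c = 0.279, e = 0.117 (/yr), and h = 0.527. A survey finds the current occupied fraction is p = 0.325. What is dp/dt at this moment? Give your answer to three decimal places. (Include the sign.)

-0.020

Colonization term: c·p·(h−p) = 0.279×0.325×0.2020 = 0.01832.
Extinction term: e·p = 0.03803.
dp/dt = 0.01832 − 0.03803 = -0.01971.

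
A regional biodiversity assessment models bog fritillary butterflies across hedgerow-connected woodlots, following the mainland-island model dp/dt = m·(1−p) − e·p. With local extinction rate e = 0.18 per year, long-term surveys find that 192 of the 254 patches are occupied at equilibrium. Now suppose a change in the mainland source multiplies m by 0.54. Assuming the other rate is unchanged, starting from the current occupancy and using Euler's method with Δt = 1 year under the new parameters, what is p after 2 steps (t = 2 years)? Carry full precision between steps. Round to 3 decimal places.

0.661

Observed p* = 192/254 = 0.75591.
Balance m(1−p*) = e·p* gives m = e·p*/(1−p*) = 0.18×0.75591/0.24409 = 0.55742.
Starting from p₀ = 0.75591; update p ← p + (dp/dt)·Δt with the new parameters.
p: 0.75591 → 0.69332  (Δp = -0.06259)
p: 0.69332 → 0.66083  (Δp = -0.03248)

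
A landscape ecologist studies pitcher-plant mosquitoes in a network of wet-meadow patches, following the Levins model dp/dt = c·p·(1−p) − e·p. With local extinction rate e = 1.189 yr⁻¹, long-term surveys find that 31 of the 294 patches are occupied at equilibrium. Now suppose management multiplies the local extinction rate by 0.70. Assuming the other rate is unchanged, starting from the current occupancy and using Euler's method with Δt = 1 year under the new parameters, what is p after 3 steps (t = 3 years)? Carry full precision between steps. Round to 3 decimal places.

Observed p* = 31/294 = 0.10544.
Balance c(1−p*) = e gives c = e/(1 − 0.10544) = 1.189/0.89456 = 1.32915.
Starting from p₀ = 0.10544; update p ← p + (dp/dt)·Δt with the new parameters.
step 1: Δp = +0.03761, p = 0.14305
step 2: Δp = +0.04388, p = 0.18693
step 3: Δp = +0.04643, p = 0.23336

0.233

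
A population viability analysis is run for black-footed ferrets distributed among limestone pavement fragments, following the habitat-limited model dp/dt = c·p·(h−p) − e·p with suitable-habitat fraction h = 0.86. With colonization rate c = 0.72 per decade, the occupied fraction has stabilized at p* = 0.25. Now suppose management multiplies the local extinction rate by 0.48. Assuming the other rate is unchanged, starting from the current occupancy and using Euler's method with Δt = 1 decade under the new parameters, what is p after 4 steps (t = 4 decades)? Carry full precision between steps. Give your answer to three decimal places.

Balance c(h−p*) = e gives e = 0.72×(0.86 − 0.25000) = 0.43920.
Starting from p₀ = 0.25000; update p ← p + (dp/dt)·Δt with the new parameters.
step 1: Δp = +0.05710, p = 0.30710
step 2: Δp = +0.05751, p = 0.36461
step 3: Δp = +0.05318, p = 0.41779
step 4: Δp = +0.04494, p = 0.46274

0.463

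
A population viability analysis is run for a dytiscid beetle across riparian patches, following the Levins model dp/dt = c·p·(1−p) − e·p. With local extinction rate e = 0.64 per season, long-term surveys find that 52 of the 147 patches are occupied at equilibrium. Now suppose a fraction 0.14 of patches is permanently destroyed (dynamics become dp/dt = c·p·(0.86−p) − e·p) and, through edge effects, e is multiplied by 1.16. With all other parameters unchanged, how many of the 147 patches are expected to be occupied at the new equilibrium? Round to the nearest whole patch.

16

Observed p* = 52/147 = 0.35374.
Balance c(1−p*) = e gives c = e/(1 − 0.35374) = 0.64/0.64626 = 0.99031.
New p* = 0.86 − e/c = 0.86 − 0.74240/0.99031 = 0.11034.
Expected occupied = 147 × 0.11034 = 16.22 ≈ 16.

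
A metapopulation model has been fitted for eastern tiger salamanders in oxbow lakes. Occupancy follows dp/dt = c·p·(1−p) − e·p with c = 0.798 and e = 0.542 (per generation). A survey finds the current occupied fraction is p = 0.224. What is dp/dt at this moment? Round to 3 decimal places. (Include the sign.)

0.017

Colonization term: c·p·(1−p) = 0.798×0.224×0.7760 = 0.13871.
Extinction term: e·p = 0.12141.
dp/dt = 0.13871 − 0.12141 = 0.01730.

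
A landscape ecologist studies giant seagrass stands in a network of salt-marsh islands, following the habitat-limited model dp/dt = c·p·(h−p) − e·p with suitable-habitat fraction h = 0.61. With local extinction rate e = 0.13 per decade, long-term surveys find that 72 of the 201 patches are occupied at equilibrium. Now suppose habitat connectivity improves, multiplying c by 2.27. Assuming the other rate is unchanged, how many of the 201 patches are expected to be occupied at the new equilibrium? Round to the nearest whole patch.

Observed p* = 72/201 = 0.35821.
Balance c(h−p*) = e gives c = e/(0.61 − 0.35821) = 0.13/0.25179 = 0.51630.
New p* = 0.61 − e/c = 0.61 − 0.13000/1.17200 = 0.49908.
Expected occupied = 201 × 0.49908 = 100.32 ≈ 100.

100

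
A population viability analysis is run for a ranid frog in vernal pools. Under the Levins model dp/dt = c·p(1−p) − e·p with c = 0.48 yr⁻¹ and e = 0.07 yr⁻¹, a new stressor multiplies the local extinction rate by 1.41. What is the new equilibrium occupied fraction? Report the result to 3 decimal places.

Before: p* = 1 − 0.07/0.48 = 0.8542.
After the change, c = 0.48, e = 0.0987, so p* = 1 − 0.0987/0.48 = 0.7944.

0.794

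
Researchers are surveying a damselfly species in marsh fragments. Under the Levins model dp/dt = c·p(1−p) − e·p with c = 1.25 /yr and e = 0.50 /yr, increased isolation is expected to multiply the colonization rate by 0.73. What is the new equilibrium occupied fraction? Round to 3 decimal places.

0.452

Before: p* = 1 − 0.50/1.25 = 0.6000.
After the change, c = 0.9125, e = 0.5, so p* = 1 − 0.5/0.9125 = 0.4521.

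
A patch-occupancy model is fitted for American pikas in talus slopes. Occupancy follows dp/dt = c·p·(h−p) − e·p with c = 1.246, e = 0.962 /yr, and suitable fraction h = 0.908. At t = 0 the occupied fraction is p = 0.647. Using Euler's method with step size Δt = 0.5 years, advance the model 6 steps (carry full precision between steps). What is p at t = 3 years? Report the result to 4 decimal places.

Update rule: p ← p + [c·p·(h−p) − e·p]·Δt with Δt = 0.5.
step 1: Δp = -0.20600, p = 0.44100
step 2: Δp = -0.08381, p = 0.35718
step 3: Δp = -0.04923, p = 0.30795
step 4: Δp = -0.03300, p = 0.27495
step 5: Δp = -0.02381, p = 0.25113
step 6: Δp = -0.01802, p = 0.23311

0.2331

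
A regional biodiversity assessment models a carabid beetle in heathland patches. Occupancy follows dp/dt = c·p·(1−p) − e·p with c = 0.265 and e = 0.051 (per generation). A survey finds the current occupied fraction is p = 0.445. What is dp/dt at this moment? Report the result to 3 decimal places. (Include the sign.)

Colonization term: c·p·(1−p) = 0.265×0.445×0.5550 = 0.06545.
Extinction term: e·p = 0.02269.
dp/dt = 0.06545 − 0.02269 = 0.04275.

0.043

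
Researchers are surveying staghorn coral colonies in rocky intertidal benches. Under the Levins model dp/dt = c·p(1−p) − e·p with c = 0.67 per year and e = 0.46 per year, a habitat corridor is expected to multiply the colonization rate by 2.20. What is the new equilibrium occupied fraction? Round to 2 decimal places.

0.69

Before: p* = 1 − 0.46/0.67 = 0.3134.
After the change, c = 1.474, e = 0.46, so p* = 1 − 0.46/1.474 = 0.6879.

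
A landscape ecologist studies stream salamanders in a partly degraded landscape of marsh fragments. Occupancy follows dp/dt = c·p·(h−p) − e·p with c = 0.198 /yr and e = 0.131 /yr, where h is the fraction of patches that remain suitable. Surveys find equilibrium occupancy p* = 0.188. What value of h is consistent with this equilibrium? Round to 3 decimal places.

0.850

At equilibrium c(h−p*) = e, so h = p* + e/c.
h = 0.188 + 0.131/0.198 = 0.188 + 0.6616 = 0.8496.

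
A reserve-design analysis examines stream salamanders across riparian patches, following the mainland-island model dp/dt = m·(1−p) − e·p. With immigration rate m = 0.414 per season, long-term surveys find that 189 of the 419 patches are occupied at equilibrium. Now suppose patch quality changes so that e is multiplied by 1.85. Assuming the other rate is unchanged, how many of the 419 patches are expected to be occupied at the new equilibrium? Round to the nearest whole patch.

129

Observed p* = 189/419 = 0.45107.
Balance m(1−p*) = e·p* gives e = m(1−p*)/p* = 0.414×0.54893/0.45107 = 0.50382.
New p* = m/(m+e) = 0.41400/(0.41400+0.93207) = 0.30756.
Expected occupied = 419 × 0.30756 = 128.87 ≈ 129.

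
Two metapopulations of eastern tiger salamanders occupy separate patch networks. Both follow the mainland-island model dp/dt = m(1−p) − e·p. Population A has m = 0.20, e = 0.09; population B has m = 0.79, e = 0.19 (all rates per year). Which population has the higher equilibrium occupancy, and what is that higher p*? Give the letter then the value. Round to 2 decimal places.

A: p*_A = m/(m+e) = 0.20/0.2900 = 0.6897.
B: p*_B = 0.79/0.9800 = 0.8061.
B is higher at 0.8061.

B, 0.81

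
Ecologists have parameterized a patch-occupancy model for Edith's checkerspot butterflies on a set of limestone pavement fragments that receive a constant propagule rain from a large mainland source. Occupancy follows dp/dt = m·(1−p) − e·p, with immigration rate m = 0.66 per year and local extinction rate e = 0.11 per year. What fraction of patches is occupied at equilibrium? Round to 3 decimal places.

0.857

Setting dp/dt = 0: m − m·p* = e·p*, so m = (m+e)·p*.
p* = m/(m+e) = 0.66/(0.66+0.11) = 0.66/0.7700 = 0.8571.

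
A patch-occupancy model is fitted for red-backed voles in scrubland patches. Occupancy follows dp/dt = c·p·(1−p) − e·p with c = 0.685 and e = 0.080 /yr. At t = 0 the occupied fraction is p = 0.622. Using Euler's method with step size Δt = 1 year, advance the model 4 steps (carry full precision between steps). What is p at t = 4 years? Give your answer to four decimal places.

Update rule: p ← p + [c·p·(1−p) − e·p]·Δt with Δt = 1.
step 1: Δp = +0.11129, p = 0.73329
step 2: Δp = +0.07530, p = 0.80860
step 3: Δp = +0.04133, p = 0.84993
step 4: Δp = +0.01938, p = 0.86930

0.8693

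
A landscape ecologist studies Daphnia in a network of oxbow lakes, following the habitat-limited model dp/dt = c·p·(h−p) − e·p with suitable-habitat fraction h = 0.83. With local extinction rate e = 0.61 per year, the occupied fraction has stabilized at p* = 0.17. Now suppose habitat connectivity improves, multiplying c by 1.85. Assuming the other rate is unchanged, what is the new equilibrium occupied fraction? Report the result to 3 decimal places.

0.473

Balance c(h−p*) = e gives c = e/(0.83 − 0.17000) = 0.61/0.66000 = 0.92424.
New p* = 0.83 − e/c = 0.83 − 0.61000/1.70984 = 0.47324.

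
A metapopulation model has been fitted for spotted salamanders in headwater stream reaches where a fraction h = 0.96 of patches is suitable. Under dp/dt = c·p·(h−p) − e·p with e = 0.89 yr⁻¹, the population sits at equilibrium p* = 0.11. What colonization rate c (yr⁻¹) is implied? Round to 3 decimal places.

At equilibrium c(h−p*) = e, so c = e/(h−p*).
c = 0.89/(0.96 − 0.11) = 0.89/0.8500 = 1.0471.

1.047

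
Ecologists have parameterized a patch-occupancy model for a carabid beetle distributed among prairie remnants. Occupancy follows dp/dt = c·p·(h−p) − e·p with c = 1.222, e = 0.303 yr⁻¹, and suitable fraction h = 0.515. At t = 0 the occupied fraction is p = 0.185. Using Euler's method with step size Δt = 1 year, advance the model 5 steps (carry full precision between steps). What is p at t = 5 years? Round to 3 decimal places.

0.249

Update rule: p ← p + [c·p·(h−p) − e·p]·Δt with Δt = 1.
  1  |  dp/dt·Δt = +0.018548  |  p_1 = 0.203548
  2  |  dp/dt·Δt = +0.015794  |  p_2 = 0.219342
  3  |  dp/dt·Δt = +0.012786  |  p_3 = 0.232129
  4  |  dp/dt·Δt = +0.009905  |  p_4 = 0.242033
  5  |  dp/dt·Δt = +0.007398  |  p_5 = 0.249431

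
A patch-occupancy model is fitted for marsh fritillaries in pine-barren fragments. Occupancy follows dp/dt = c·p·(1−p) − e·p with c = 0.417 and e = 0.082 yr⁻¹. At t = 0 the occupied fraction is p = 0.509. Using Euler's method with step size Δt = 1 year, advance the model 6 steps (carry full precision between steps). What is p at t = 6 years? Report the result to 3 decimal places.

Update rule: p ← p + [c·p·(1−p) − e·p]·Δt with Δt = 1.
p: 0.50900 → 0.57148  (Δp = +0.06248)
p: 0.57148 → 0.62674  (Δp = +0.05526)
p: 0.62674 → 0.67290  (Δp = +0.04616)
p: 0.67290 → 0.70950  (Δp = +0.03661)
p: 0.70950 → 0.73727  (Δp = +0.02777)
p: 0.73727 → 0.75759  (Δp = +0.02032)

0.758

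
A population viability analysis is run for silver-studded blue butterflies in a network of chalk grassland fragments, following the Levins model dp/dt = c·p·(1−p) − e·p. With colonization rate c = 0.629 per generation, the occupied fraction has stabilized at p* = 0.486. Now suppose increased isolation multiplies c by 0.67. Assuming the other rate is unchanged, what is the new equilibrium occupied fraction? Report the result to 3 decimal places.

Balance c(1−p*) = e gives e = 0.629×(1 − 0.48600) = 0.32331.
New p* = 1 − e/c = 1 − 0.32331/0.42143 = 0.23283.

0.233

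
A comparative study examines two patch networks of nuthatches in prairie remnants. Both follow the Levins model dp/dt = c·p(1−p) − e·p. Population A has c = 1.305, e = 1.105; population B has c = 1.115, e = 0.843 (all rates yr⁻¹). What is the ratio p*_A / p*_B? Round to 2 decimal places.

A: p*_A = 1 − 1.105/1.305 = 0.1533.
B: p*_B = 1 − 0.843/1.115 = 0.2439.
p*_A / p*_B = 0.1533/0.2439 = 0.6282.

0.63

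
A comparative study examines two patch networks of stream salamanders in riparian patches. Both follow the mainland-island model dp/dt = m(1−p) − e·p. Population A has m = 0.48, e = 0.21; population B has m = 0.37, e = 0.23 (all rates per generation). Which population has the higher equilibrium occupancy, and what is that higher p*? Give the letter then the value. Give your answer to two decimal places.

A, 0.70

A: p*_A = m/(m+e) = 0.48/0.6900 = 0.6957.
B: p*_B = 0.37/0.6000 = 0.6167.
A is higher at 0.6957.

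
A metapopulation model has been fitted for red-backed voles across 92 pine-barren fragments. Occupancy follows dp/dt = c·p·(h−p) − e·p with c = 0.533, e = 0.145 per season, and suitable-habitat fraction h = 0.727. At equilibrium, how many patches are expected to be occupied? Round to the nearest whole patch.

p* = h − e/c = 0.727 − 0.2720 = 0.4550.
Expected occupied patches = N × p* = 92 × 0.4550 = 41.86 ≈ 42.

42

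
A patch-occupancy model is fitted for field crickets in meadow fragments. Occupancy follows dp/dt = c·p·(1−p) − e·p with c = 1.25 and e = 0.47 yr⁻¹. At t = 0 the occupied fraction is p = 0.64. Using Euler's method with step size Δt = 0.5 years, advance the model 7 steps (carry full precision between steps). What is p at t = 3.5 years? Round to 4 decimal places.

Update rule: p ← p + [c·p·(1−p) − e·p]·Δt with Δt = 0.5.
  1  |  dp/dt·Δt = -0.006400  |  p_1 = 0.633600
  2  |  dp/dt·Δt = -0.003802  |  p_2 = 0.629798
  3  |  dp/dt·Δt = -0.002282  |  p_3 = 0.627516
  4  |  dp/dt·Δt = -0.001379  |  p_4 = 0.626137
  5  |  dp/dt·Δt = -0.000836  |  p_5 = 0.625301
  6  |  dp/dt·Δt = -0.000508  |  p_6 = 0.624792
  7  |  dp/dt·Δt = -0.000309  |  p_7 = 0.624483

0.6245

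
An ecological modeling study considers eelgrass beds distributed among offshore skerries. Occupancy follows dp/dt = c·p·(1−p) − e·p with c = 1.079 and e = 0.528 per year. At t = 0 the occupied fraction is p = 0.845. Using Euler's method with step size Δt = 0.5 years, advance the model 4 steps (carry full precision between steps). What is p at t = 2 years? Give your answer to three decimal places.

0.562

Update rule: p ← p + [c·p·(1−p) − e·p]·Δt with Δt = 0.5.
step 1: Δp = -0.15242, p = 0.69258
step 2: Δp = -0.06798, p = 0.62461
step 3: Δp = -0.03840, p = 0.58621
step 4: Δp = -0.02389, p = 0.56231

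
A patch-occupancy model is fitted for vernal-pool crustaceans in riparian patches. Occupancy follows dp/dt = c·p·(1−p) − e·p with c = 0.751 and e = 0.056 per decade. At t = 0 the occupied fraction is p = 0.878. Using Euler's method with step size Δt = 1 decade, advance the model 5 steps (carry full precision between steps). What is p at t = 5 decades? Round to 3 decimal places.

Update rule: p ← p + [c·p·(1−p) − e·p]·Δt with Δt = 1.
p: 0.87800 → 0.90928  (Δp = +0.03128)
p: 0.90928 → 0.92031  (Δp = +0.01103)
p: 0.92031 → 0.92385  (Δp = +0.00354)
p: 0.92385 → 0.92495  (Δp = +0.00110)
p: 0.92495 → 0.92528  (Δp = +0.00034)

0.925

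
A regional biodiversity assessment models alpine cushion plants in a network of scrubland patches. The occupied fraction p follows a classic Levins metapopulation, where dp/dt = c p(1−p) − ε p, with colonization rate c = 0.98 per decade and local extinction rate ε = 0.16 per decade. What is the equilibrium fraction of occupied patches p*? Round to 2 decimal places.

At equilibrium, colonization balances extinction: c·p*·(1−p*) = ε·p*.
So p* = 1 − ε/c = 1 − 0.16/0.98 = 1 − 0.1633 = 0.8367.

0.84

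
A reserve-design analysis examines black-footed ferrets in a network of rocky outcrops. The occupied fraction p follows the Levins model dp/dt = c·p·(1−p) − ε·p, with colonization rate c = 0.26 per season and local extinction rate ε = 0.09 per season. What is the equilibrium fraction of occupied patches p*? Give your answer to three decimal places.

0.654

At equilibrium, colonization balances extinction: c·p*·(1−p*) = ε·p*.
So p* = 1 − ε/c = 1 − 0.09/0.26 = 1 − 0.3462 = 0.6538.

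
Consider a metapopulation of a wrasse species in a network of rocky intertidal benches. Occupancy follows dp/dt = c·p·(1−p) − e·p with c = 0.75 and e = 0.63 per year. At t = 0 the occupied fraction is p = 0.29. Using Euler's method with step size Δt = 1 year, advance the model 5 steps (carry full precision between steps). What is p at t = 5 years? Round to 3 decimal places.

0.207

Update rule: p ← p + [c·p·(1−p) − e·p]·Δt with Δt = 1.
step 1: Δp = -0.02828, p = 0.26172
step 2: Δp = -0.01997, p = 0.24176
step 3: Δp = -0.01482, p = 0.22693
step 4: Δp = -0.01139, p = 0.21554
step 5: Δp = -0.00898, p = 0.20656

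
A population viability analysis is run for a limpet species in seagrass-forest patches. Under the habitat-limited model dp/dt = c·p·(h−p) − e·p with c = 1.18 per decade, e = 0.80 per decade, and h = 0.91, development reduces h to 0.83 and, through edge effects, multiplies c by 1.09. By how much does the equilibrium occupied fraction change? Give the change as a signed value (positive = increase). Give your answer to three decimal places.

-0.024

Before: p* = h − e/c = 0.91 − 0.80/1.18 = 0.91 − 0.6780 = 0.2320.
After: c = 1.2862, e = 0.8, h = 0.83; p* = 0.83 − 0.8/1.2862 = 0.2080.
Δp* = 0.2080 − 0.2320 = -0.0240.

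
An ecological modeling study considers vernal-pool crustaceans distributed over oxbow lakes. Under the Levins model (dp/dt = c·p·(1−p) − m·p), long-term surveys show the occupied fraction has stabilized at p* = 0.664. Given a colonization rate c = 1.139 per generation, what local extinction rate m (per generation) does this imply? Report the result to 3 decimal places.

At equilibrium c(1−p*) = m.
m = 1.139 × (1 − 0.664) = 1.139 × 0.3360 = 0.3827.

0.383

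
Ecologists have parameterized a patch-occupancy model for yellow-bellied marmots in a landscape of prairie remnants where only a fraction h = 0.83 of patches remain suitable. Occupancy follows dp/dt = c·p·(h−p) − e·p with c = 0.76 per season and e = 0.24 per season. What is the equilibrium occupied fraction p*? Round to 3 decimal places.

0.514

Setting dp/dt = 0 and dividing by p* gives c·(h−p*) = e.
So p* = h − e/c = 0.83 − 0.24/0.76 = 0.83 − 0.3158 = 0.5142.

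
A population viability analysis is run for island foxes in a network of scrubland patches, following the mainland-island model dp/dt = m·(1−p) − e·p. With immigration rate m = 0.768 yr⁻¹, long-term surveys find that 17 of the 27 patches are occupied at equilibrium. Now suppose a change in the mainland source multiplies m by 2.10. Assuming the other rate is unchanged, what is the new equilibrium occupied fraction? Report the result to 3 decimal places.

0.781

Observed p* = 17/27 = 0.62963.
Balance m(1−p*) = e·p* gives e = m(1−p*)/p* = 0.768×0.37037/0.62963 = 0.45176.
New p* = m/(m+e) = 1.61280/(1.61280+0.45176) = 0.78118.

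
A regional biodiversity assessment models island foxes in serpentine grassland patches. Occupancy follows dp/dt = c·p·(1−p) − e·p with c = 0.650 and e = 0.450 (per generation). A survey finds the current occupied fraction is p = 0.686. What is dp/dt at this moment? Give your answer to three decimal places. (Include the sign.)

-0.169

Colonization term: c·p·(1−p) = 0.650×0.686×0.3140 = 0.14001.
Extinction term: e·p = 0.30870.
dp/dt = 0.14001 − 0.30870 = -0.16869.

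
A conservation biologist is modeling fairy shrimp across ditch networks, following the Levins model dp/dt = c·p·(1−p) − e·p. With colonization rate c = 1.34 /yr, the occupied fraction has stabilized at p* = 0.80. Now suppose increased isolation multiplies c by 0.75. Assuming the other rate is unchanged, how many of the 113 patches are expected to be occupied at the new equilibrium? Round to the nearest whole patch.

83

Balance c(1−p*) = e gives e = 1.34×(1 − 0.80000) = 0.26800.
New p* = 1 − e/c = 1 − 0.26800/1.00500 = 0.73333.
Expected occupied = 113 × 0.73333 = 82.87 ≈ 83.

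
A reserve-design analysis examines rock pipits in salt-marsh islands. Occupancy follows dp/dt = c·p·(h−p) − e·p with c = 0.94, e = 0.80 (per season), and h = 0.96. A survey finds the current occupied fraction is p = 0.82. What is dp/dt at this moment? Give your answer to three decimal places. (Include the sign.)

-0.548

Colonization term: c·p·(h−p) = 0.94×0.82×0.1400 = 0.10791.
Extinction term: e·p = 0.65600.
dp/dt = 0.10791 − 0.65600 = -0.54809.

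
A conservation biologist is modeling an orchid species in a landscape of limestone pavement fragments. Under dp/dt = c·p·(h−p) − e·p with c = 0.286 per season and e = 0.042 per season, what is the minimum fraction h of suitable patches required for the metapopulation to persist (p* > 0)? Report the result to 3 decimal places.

0.147

p* = h − e/c is positive only when h > e/c.
h_min = e/c = 0.042/0.286 = 0.1469.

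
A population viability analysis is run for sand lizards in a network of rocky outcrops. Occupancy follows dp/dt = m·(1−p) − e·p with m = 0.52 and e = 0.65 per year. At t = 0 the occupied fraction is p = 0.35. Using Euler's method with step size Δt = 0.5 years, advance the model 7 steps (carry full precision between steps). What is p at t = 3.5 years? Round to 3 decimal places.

0.444

Update rule: p ← p + [m·(1−p) − e·p]·Δt with Δt = 0.5.
p: 0.35000 → 0.40525  (Δp = +0.05525)
p: 0.40525 → 0.42818  (Δp = +0.02293)
p: 0.42818 → 0.43769  (Δp = +0.00952)
p: 0.43769 → 0.44164  (Δp = +0.00395)
p: 0.44164 → 0.44328  (Δp = +0.00164)
p: 0.44328 → 0.44396  (Δp = +0.00068)
p: 0.44396 → 0.44424  (Δp = +0.00028)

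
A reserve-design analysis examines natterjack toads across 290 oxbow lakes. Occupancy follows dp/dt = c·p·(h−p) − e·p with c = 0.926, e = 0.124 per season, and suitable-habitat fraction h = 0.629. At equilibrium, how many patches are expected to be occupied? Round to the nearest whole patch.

144

p* = h − e/c = 0.629 − 0.1339 = 0.4951.
Expected occupied patches = N × p* = 290 × 0.4951 = 143.58 ≈ 144.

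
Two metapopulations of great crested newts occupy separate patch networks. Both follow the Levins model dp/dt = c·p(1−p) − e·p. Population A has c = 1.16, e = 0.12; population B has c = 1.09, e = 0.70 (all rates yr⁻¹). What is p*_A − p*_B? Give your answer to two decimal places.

0.54

A: p*_A = 1 − 0.12/1.16 = 0.8966.
B: p*_B = 1 − 0.70/1.09 = 0.3578.
p*_A − p*_B = 0.8966 − 0.3578 = 0.5388.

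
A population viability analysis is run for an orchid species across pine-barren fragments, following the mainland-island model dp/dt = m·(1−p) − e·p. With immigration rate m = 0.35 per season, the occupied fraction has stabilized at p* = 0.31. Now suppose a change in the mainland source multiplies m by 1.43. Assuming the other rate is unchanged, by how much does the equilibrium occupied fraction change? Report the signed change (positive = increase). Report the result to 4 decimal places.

0.0812

Balance m(1−p*) = e·p* gives e = m(1−p*)/p* = 0.35×0.69000/0.31000 = 0.77903.
New p* = m/(m+e) = 0.50050/(0.50050+0.77903) = 0.39116.
Δp* = 0.39116 − 0.31000 = +0.08116.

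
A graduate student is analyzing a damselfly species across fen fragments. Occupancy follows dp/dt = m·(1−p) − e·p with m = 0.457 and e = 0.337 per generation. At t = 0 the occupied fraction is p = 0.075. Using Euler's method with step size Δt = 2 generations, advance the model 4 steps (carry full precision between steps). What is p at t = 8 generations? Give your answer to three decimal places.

Update rule: p ← p + [m·(1−p) − e·p]·Δt with Δt = 2.
step 1: Δp = +0.79490, p = 0.86990
step 2: Δp = -0.46740, p = 0.40250
step 3: Δp = +0.27483, p = 0.67733
step 4: Δp = -0.16160, p = 0.51573

0.516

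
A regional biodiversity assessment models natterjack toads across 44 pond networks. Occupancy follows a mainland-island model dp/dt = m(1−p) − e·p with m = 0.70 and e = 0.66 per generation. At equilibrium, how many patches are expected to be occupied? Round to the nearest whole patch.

p* = m/(m+e) = 0.70/1.3600 = 0.5147.
Expected occupied patches = N × p* = 44 × 0.5147 = 22.65 ≈ 23.

23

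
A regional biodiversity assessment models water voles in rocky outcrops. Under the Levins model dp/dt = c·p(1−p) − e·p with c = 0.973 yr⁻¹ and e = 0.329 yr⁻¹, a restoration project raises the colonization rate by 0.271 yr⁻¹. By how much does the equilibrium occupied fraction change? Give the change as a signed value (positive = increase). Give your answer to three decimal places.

Before: p* = 1 − 0.329/0.973 = 0.6619.
After the change, c = 1.244, e = 0.329, so p* = 1 − 0.329/1.244 = 0.7355.
Δp* = 0.7355 − 0.6619 = +0.0737.

0.074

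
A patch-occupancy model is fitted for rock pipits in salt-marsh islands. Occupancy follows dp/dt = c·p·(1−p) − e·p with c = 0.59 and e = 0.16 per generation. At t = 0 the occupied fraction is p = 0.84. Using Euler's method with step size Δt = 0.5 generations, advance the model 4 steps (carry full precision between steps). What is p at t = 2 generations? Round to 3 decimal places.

0.766

Update rule: p ← p + [c·p·(1−p) − e·p]·Δt with Δt = 0.5.
p: 0.84000 → 0.81245  (Δp = -0.02755)
p: 0.81245 → 0.79240  (Δp = -0.02004)
p: 0.79240 → 0.77754  (Δp = -0.01486)
p: 0.77754 → 0.76636  (Δp = -0.01118)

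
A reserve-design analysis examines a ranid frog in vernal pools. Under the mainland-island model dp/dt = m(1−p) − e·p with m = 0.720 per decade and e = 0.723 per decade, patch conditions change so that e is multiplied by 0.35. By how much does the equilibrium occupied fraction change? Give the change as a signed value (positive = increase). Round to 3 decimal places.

Before: p* = 0.720/(0.720+0.723) = 0.4990.
After: m = 0.72, e = 0.25305; p* = 0.72/0.9730 = 0.7399.
Δp* = 0.7399 − 0.4990 = +0.2410.

0.241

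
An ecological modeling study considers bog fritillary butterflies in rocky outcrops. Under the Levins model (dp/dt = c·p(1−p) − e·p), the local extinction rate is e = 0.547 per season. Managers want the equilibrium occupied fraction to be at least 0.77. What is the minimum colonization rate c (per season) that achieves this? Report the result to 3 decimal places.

p* = 1 − e/c ≥ 0.77 requires e/c ≤ 0.2300, i.e. c ≥ e/0.2300.
c_min = 0.547/0.2300 = 2.3783.

2.378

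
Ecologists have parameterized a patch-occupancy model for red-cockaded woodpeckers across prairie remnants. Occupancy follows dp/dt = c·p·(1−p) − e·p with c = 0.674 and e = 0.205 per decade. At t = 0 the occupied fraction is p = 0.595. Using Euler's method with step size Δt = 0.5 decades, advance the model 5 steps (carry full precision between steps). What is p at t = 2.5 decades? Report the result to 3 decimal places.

Update rule: p ← p + [c·p·(1−p) − e·p]·Δt with Δt = 0.5.
p: 0.59500 → 0.61522  (Δp = +0.02022)
p: 0.61522 → 0.63194  (Δp = +0.01672)
p: 0.63194 → 0.64555  (Δp = +0.01361)
p: 0.64555 → 0.65649  (Δp = +0.01094)
p: 0.65649 → 0.66520  (Δp = +0.00871)

0.665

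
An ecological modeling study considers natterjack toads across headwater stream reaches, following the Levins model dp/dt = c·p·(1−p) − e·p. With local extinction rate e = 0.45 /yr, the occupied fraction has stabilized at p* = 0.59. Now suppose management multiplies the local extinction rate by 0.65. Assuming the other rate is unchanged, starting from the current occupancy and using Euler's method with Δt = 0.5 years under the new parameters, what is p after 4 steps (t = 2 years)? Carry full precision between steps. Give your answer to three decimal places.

Balance c(1−p*) = e gives c = e/(1 − 0.59000) = 0.45/0.41000 = 1.09756.
Starting from p₀ = 0.59000; update p ← p + (dp/dt)·Δt with the new parameters.
step 1: Δp = +0.04646, p = 0.63646
step 2: Δp = +0.03389, p = 0.67036
step 3: Δp = +0.02323, p = 0.69359
step 4: Δp = +0.01519, p = 0.70878

0.709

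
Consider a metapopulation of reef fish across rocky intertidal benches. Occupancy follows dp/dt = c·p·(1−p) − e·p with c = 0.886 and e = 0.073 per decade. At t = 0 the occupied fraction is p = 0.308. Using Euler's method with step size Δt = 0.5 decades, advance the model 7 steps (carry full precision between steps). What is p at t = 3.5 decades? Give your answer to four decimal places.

Update rule: p ← p + [c·p·(1−p) − e·p]·Δt with Δt = 0.5.
  1  |  dp/dt·Δt = +0.083177  |  p_1 = 0.391177
  2  |  dp/dt·Δt = +0.091226  |  p_2 = 0.482403
  3  |  dp/dt·Δt = +0.093005  |  p_3 = 0.575408
  4  |  dp/dt·Δt = +0.087229  |  p_4 = 0.662637
  5  |  dp/dt·Δt = +0.074846  |  p_5 = 0.737483
  6  |  dp/dt·Δt = +0.058848  |  p_6 = 0.796330
  7  |  dp/dt·Δt = +0.042783  |  p_7 = 0.839114

0.8391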